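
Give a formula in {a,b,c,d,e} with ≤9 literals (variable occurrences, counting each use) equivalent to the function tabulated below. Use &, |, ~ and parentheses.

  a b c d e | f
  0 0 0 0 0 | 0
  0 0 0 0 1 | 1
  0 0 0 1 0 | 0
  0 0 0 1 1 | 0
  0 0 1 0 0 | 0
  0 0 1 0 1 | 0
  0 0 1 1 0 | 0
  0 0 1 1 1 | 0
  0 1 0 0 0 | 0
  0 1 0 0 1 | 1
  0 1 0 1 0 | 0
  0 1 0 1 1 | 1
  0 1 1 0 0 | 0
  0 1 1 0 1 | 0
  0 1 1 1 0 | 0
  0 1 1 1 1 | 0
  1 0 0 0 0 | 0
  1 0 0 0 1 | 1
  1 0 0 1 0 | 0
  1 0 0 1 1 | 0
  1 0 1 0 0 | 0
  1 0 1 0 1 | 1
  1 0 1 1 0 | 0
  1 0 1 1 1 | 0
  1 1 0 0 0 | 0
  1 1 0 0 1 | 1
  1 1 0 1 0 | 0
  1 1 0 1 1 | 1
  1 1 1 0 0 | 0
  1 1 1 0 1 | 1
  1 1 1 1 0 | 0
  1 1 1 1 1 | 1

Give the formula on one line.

((~d | b) & (((a | e) & (a | ~c)) & e))

  ~d = 11001100110011001100110011001100
  (~d | b) = 11001100111111111100110011111111
  (a | e) = 01010101010101011111111111111111
  ~c = 11110000111100001111000011110000
  (a | ~c) = 11110000111100001111111111111111
  ((a | e) & (a | ~c)) = 01010000010100001111111111111111
  (((a | e) & (a | ~c)) & e) = 01010000010100000101010101010101
  ((~d | b) & (((a | e) & (a | ~c)) & e)) = 01000000010100000100010001010101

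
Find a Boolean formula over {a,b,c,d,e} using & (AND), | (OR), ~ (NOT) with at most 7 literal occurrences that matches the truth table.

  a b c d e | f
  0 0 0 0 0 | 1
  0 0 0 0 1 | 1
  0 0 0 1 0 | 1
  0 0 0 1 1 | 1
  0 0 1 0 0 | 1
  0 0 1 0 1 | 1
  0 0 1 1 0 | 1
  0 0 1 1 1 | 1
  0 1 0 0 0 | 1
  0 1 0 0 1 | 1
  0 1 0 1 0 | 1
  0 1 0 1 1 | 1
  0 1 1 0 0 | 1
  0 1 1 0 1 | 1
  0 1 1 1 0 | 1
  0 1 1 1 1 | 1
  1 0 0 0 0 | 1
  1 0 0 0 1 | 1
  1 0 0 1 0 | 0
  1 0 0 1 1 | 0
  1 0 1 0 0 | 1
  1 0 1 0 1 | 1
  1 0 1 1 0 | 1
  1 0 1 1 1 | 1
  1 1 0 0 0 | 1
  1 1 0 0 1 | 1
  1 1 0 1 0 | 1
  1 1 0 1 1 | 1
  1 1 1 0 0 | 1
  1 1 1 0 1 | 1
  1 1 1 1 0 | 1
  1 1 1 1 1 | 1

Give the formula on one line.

  ~a = 11111111111111110000000000000000
  ~d = 11001100110011001100110011001100
  (b | c) = 00001111111111110000111111111111
  ~e = 10101010101010101010101010101010
  (a | ~e) = 10101010101010101111111111111111
  ((b | c) & (a | ~e)) = 00001010101010100000111111111111
  (~d | ((b | c) & (a | ~e))) = 11001110111011101100111111111111
  (~a | (~d | ((b | c) & (a | ~e)))) = 11111111111111111100111111111111

(~a | (~d | ((b | c) & (a | ~e))))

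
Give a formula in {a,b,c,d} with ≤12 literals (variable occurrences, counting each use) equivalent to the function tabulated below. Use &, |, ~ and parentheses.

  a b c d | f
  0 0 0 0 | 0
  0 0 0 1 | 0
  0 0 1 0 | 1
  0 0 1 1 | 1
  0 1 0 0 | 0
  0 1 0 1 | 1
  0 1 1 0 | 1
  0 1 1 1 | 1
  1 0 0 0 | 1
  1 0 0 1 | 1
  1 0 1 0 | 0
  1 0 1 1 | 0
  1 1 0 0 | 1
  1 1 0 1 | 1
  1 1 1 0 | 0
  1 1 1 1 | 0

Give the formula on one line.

((~a | ~c) & (((~b | ((d & ~c) | a)) & (a | b)) | c))

  ~a = 1111111100000000
  ~c = 1100110011001100
  (~a | ~c) = 1111111111001100
  ~b = 1111000011110000
  (d & ~c) = 0100010001000100
  ((d & ~c) | a) = 0100010011111111
  (~b | ((d & ~c) | a)) = 1111010011111111
  (a | b) = 0000111111111111
  ((~b | ((d & ~c) | a)) & (a | b)) = 0000010011111111
  (((~b | ((d & ~c) | a)) & (a | b)) | c) = 0011011111111111
  ((~a | ~c) & (((~b | ((d & ~c) | a)) & (a | b)) | c)) = 0011011111001100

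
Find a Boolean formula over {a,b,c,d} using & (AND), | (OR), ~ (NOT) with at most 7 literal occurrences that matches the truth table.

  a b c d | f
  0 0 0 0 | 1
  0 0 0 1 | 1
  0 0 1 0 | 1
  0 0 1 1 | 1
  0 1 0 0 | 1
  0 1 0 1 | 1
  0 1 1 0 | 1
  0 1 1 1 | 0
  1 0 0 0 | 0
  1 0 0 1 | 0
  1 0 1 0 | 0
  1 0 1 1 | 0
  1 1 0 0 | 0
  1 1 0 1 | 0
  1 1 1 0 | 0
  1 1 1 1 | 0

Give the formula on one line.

(~a & (((b | d) & ~b) | (~c | ~d)))

  ~a = 1111111100000000
  (b | d) = 0101111101011111
  ~b = 1111000011110000
  ((b | d) & ~b) = 0101000001010000
  ~c = 1100110011001100
  ~d = 1010101010101010
  (~c | ~d) = 1110111011101110
  (((b | d) & ~b) | (~c | ~d)) = 1111111011111110
  (~a & (((b | d) & ~b) | (~c | ~d))) = 1111111000000000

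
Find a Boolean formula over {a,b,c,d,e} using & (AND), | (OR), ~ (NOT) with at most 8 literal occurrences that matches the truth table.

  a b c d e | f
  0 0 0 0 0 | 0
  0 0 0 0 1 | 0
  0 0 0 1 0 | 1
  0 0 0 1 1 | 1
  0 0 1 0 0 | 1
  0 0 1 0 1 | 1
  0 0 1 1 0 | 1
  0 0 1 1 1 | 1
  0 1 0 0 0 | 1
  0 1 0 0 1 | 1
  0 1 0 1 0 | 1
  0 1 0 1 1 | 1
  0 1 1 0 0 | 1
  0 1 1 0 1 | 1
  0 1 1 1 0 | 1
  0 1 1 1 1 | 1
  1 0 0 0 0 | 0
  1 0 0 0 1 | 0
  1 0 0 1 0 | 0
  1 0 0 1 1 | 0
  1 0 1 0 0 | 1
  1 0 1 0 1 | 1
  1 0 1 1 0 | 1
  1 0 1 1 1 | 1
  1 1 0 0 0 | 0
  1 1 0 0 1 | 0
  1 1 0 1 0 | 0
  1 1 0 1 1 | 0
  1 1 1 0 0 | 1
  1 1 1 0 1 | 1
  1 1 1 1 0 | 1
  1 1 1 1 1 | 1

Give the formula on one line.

(c | (((d & ~b) | b) & ~a))

  ~b = 11111111000000001111111100000000
  (d & ~b) = 00110011000000000011001100000000
  ((d & ~b) | b) = 00110011111111110011001111111111
  ~a = 11111111111111110000000000000000
  (((d & ~b) | b) & ~a) = 00110011111111110000000000000000
  (c | (((d & ~b) | b) & ~a)) = 00111111111111110000111100001111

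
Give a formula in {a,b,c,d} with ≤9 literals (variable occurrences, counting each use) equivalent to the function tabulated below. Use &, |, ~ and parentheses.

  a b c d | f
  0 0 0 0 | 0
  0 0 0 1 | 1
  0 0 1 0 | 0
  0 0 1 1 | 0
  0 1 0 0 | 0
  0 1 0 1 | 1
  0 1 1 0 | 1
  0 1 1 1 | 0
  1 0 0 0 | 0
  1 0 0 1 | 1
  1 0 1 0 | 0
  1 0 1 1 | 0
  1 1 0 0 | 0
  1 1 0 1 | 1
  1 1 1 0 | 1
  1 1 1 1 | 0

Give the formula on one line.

((d & ~c) | (c & (~d & (b | d))))

  ~c = 1100110011001100
  (d & ~c) = 0100010001000100
  ~d = 1010101010101010
  (b | d) = 0101111101011111
  (~d & (b | d)) = 0000101000001010
  (c & (~d & (b | d))) = 0000001000000010
  ((d & ~c) | (c & (~d & (b | d)))) = 0100011001000110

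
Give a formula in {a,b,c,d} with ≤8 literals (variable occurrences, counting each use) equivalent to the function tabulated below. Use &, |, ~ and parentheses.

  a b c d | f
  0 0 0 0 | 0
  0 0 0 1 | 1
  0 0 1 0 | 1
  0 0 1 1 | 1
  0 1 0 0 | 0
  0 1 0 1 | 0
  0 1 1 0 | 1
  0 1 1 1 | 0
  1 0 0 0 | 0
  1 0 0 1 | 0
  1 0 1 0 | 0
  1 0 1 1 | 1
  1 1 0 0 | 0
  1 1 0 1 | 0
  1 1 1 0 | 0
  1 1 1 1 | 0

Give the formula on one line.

((c | ((d | a) & ~a)) & ((~a & ~d) | (d & ~b)))

  (d | a) = 0101010111111111
  ~a = 1111111100000000
  ((d | a) & ~a) = 0101010100000000
  (c | ((d | a) & ~a)) = 0111011100110011
  ~d = 1010101010101010
  (~a & ~d) = 1010101000000000
  ~b = 1111000011110000
  (d & ~b) = 0101000001010000
  ((~a & ~d) | (d & ~b)) = 1111101001010000
  ((c | ((d | a) & ~a)) & ((~a & ~d) | (d & ~b))) = 0111001000010000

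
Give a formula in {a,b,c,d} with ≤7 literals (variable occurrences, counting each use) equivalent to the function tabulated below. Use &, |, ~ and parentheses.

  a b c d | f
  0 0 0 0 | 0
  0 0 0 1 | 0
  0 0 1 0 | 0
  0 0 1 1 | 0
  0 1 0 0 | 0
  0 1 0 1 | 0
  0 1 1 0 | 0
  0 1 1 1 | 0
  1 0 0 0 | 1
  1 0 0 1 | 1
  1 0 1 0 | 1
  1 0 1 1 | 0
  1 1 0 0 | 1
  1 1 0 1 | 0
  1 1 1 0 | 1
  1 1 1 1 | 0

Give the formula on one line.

  ~d = 1010101010101010
  (~d & a) = 0000000010101010
  ~c = 1100110011001100
  ~a = 1111111100000000
  (~c | ~a) = 1111111111001100
  ~b = 1111000011110000
  (a & ~b) = 0000000011110000
  ((~c | ~a) & (a & ~b)) = 0000000011000000
  ((~d & a) | ((~c | ~a) & (a & ~b))) = 0000000011101010

((~d & a) | ((~c | ~a) & (a & ~b)))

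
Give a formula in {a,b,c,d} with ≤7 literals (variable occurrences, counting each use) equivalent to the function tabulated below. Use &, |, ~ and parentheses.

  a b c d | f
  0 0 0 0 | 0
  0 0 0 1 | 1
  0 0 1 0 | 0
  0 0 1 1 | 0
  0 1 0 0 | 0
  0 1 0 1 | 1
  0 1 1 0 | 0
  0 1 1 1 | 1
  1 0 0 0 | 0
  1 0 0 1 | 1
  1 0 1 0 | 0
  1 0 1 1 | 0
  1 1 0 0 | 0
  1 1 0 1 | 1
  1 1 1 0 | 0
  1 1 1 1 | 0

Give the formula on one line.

(((b & ~a) | ((a & ~d) | ~c)) & d)

  ~a = 1111111100000000
  (b & ~a) = 0000111100000000
  ~d = 1010101010101010
  (a & ~d) = 0000000010101010
  ~c = 1100110011001100
  ((a & ~d) | ~c) = 1100110011101110
  ((b & ~a) | ((a & ~d) | ~c)) = 1100111111101110
  (((b & ~a) | ((a & ~d) | ~c)) & d) = 0100010101000100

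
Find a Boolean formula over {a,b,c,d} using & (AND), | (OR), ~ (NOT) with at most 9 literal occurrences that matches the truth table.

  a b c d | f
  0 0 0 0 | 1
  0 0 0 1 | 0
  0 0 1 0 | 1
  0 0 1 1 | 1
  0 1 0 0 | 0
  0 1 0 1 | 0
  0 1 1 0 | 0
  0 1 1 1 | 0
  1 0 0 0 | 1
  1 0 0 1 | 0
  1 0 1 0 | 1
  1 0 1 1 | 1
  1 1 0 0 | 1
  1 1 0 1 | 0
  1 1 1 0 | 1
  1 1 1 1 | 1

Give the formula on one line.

((((d & (~c & b)) | ~b) | a) & (c | ~d))

  ~c = 1100110011001100
  (~c & b) = 0000110000001100
  (d & (~c & b)) = 0000010000000100
  ~b = 1111000011110000
  ((d & (~c & b)) | ~b) = 1111010011110100
  (((d & (~c & b)) | ~b) | a) = 1111010011111111
  ~d = 1010101010101010
  (c | ~d) = 1011101110111011
  ((((d & (~c & b)) | ~b) | a) & (c | ~d)) = 1011000010111011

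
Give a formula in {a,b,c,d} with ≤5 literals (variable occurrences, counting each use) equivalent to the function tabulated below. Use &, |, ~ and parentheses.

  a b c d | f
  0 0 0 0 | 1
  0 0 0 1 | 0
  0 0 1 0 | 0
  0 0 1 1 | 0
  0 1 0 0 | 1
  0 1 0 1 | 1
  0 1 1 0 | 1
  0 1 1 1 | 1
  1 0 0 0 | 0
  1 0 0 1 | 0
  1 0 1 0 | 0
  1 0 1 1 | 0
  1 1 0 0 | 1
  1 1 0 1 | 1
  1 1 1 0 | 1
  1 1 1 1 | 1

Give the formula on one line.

  ~a = 1111111100000000
  ~c = 1100110011001100
  ~d = 1010101010101010
  (~c & ~d) = 1000100010001000
  (~a & (~c & ~d)) = 1000100000000000
  (b | (~a & (~c & ~d))) = 1000111100001111

(b | (~a & (~c & ~d)))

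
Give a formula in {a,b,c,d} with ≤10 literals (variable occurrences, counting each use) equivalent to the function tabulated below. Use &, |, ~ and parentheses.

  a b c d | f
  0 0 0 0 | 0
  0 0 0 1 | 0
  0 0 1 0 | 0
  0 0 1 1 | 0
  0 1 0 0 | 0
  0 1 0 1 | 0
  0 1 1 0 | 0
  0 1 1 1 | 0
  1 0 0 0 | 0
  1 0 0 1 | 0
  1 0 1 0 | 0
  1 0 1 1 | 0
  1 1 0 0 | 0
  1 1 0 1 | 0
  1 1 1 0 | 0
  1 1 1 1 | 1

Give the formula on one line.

(((d & ((c & ((d | b) | ~a)) | b)) & (b & c)) & a)

  (d | b) = 0101111101011111
  ~a = 1111111100000000
  ((d | b) | ~a) = 1111111101011111
  (c & ((d | b) | ~a)) = 0011001100010011
  ((c & ((d | b) | ~a)) | b) = 0011111100011111
  (d & ((c & ((d | b) | ~a)) | b)) = 0001010100010101
  (b & c) = 0000001100000011
  ((d & ((c & ((d | b) | ~a)) | b)) & (b & c)) = 0000000100000001
  (((d & ((c & ((d | b) | ~a)) | b)) & (b & c)) & a) = 0000000000000001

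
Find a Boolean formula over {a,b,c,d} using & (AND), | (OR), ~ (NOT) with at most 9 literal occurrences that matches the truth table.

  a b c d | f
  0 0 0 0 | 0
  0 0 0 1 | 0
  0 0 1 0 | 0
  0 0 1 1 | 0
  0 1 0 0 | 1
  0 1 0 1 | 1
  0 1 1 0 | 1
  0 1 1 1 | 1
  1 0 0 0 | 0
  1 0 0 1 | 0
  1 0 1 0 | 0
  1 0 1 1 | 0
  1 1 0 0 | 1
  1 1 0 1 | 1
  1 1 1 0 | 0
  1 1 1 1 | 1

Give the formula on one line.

  ~a = 1111111100000000
  ~c = 1100110011001100
  (a & ~c) = 0000000011001100
  (~a | (a & ~c)) = 1111111111001100
  (c & d) = 0001000100010001
  ((~a | (a & ~c)) | (c & d)) = 1111111111011101
  ~d = 1010101010101010
  (~d | b) = 1010111110101111
  ((~d | b) | ~c) = 1110111111101111
  (((~a | (a & ~c)) | (c & d)) & ((~d | b) | ~c)) = 1110111111001101
  ((((~a | (a & ~c)) | (c & d)) & ((~d | b) | ~c)) & b) = 0000111100001101

((((~a | (a & ~c)) | (c & d)) & ((~d | b) | ~c)) & b)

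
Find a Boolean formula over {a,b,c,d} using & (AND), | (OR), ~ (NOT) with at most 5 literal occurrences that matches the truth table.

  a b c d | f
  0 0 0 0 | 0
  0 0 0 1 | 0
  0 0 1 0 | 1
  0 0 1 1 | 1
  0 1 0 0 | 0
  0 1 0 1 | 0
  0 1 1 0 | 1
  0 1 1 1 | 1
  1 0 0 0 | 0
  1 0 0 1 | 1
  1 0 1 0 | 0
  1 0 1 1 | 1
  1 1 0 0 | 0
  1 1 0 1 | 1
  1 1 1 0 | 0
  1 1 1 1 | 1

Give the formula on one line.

((~a | d) & (a | c))

  ~a = 1111111100000000
  (~a | d) = 1111111101010101
  (a | c) = 0011001111111111
  ((~a | d) & (a | c)) = 0011001101010101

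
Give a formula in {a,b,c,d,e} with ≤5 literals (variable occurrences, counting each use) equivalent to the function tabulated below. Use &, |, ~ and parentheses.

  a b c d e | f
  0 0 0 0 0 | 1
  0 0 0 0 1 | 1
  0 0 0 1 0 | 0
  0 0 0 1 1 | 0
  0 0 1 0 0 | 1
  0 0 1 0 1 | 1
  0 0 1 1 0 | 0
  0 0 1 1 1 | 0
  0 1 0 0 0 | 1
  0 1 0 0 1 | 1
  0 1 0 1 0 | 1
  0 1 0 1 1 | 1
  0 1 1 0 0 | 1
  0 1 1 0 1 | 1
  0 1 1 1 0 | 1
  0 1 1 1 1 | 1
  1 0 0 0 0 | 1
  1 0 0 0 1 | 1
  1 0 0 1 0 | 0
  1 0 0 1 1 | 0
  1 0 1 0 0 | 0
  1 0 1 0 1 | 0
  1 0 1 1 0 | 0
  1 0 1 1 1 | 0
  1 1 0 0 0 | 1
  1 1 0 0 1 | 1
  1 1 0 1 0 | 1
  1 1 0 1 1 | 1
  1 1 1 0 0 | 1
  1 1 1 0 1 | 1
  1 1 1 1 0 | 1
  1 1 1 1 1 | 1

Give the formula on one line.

  ~d = 11001100110011001100110011001100
  ~a = 11111111111111110000000000000000
  ~c = 11110000111100001111000011110000
  (~a | ~c) = 11111111111111111111000011110000
  (~d & (~a | ~c)) = 11001100110011001100000011000000
  (b | (~d & (~a | ~c))) = 11001100111111111100000011111111

(b | (~d & (~a | ~c)))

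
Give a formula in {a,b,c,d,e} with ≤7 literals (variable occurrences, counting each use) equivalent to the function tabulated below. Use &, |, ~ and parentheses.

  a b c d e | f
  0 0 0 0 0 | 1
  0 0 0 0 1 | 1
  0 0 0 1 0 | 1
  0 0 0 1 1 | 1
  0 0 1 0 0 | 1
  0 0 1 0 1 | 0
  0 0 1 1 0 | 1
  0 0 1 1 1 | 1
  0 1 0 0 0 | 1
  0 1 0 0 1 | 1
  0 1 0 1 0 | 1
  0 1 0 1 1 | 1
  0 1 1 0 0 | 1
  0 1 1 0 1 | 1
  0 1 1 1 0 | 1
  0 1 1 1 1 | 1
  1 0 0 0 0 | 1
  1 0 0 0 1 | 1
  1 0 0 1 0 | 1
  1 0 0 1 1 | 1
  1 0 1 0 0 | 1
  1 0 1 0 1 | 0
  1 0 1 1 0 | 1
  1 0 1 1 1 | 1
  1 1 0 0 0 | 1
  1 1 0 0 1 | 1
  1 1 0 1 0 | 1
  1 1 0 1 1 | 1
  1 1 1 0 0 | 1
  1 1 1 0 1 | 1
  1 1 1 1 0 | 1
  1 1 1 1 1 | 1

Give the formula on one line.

((b | (((b & d) | ~c) | d)) | ~e)

  (b & d) = 00000000001100110000000000110011
  ~c = 11110000111100001111000011110000
  ((b & d) | ~c) = 11110000111100111111000011110011
  (((b & d) | ~c) | d) = 11110011111100111111001111110011
  (b | (((b & d) | ~c) | d)) = 11110011111111111111001111111111
  ~e = 10101010101010101010101010101010
  ((b | (((b & d) | ~c) | d)) | ~e) = 11111011111111111111101111111111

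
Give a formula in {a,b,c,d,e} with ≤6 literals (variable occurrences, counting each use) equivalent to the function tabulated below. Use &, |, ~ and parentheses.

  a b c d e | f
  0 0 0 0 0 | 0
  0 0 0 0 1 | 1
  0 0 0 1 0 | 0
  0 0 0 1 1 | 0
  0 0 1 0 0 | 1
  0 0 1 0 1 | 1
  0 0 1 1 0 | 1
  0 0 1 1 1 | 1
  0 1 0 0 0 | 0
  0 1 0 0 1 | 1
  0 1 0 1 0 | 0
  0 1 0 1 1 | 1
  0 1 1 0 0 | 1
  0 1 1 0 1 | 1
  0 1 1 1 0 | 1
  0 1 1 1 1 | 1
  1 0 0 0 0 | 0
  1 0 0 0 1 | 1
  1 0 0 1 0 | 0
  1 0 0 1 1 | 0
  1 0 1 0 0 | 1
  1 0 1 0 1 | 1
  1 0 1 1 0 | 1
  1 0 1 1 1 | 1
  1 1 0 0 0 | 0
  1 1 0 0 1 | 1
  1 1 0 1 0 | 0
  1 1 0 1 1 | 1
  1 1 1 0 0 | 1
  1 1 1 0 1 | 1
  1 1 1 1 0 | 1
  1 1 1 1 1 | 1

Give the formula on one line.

  ~e = 10101010101010101010101010101010
  (c & ~e) = 00001010000010100000101000001010
  ((c & ~e) | e) = 01011111010111110101111101011111
  ~d = 11001100110011001100110011001100
  (b | ~d) = 11001100111111111100110011111111
  (((c & ~e) | e) & (b | ~d)) = 01001100010111110100110001011111
  (c | (((c & ~e) | e) & (b | ~d))) = 01001111010111110100111101011111

(c | (((c & ~e) | e) & (b | ~d)))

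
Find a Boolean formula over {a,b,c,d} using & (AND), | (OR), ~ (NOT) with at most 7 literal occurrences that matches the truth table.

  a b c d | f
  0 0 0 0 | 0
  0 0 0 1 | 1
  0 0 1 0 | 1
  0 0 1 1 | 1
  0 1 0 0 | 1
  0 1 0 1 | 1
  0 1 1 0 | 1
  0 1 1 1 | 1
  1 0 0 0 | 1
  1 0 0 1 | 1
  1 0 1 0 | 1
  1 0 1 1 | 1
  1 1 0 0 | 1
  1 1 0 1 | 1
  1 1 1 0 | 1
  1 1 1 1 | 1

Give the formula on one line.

  (a | c) = 0011001111111111
  (b | c) = 0011111100111111
  ((a | c) | (b | c)) = 0011111111111111
  (c | d) = 0111011101110111
  (((a | c) | (b | c)) | (c | d)) = 0111111111111111

(((a | c) | (b | c)) | (c | d))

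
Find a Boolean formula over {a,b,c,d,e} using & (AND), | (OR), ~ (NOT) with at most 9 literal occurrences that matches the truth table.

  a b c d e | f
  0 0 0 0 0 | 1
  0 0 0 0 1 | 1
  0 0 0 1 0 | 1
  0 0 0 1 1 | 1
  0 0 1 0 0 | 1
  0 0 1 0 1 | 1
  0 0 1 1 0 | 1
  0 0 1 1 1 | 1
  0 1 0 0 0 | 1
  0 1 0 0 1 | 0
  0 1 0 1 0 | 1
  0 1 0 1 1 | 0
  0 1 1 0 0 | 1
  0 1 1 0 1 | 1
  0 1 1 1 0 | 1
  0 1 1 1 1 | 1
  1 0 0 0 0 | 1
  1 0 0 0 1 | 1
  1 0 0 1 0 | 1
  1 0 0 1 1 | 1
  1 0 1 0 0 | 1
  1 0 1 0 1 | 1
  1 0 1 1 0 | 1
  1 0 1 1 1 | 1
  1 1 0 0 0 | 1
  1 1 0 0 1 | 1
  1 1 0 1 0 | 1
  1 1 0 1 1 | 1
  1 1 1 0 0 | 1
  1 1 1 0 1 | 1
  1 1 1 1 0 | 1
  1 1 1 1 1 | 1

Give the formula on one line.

  ~b = 11111111000000001111111100000000
  ~e = 10101010101010101010101010101010
  ~a = 11111111111111110000000000000000
  (~e & ~a) = 10101010101010100000000000000000
  (~b | (~e & ~a)) = 11111111101010101111111100000000
  ((~b | (~e & ~a)) | c) = 11111111101011111111111100001111
  (a | ~b) = 11111111000000001111111111111111
  (b & (a | ~b)) = 00000000000000000000000011111111
  (((~b | (~e & ~a)) | c) | (b & (a | ~b))) = 11111111101011111111111111111111

(((~b | (~e & ~a)) | c) | (b & (a | ~b)))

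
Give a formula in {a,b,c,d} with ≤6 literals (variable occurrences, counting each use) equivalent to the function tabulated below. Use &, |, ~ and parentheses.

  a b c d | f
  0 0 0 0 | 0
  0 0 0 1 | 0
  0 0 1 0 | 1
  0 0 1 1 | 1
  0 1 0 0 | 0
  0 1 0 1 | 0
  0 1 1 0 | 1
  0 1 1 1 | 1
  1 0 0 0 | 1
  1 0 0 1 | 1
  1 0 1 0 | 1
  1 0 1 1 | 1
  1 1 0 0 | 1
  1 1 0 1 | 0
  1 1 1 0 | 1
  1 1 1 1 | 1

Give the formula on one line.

  ~a = 1111111100000000
  ~b = 1111000011110000
  (~a | ~b) = 1111111111110000
  ~d = 1010101010101010
  ((~a | ~b) | ~d) = 1111111111111010
  (a & ((~a | ~b) | ~d)) = 0000000011111010
  (c | (a & ((~a | ~b) | ~d))) = 0011001111111011

(c | (a & ((~a | ~b) | ~d)))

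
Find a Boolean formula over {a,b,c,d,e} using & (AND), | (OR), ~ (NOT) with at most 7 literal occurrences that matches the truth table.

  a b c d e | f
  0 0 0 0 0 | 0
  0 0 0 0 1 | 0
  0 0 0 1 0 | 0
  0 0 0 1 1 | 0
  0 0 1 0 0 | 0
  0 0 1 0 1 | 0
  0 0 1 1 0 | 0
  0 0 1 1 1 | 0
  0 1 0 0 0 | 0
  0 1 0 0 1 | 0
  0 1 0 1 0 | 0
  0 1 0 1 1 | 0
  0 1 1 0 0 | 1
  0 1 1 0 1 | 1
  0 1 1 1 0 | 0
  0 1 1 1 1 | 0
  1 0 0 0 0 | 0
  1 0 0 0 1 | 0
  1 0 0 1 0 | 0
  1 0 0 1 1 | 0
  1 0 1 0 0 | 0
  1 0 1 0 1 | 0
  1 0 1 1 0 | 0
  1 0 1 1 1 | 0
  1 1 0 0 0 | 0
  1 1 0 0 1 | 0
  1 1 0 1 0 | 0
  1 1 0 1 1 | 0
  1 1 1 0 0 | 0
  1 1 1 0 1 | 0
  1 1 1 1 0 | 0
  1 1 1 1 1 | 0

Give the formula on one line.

(((~a & b) & c) & ~d)

  ~a = 11111111111111110000000000000000
  (~a & b) = 00000000111111110000000000000000
  ((~a & b) & c) = 00000000000011110000000000000000
  ~d = 11001100110011001100110011001100
  (((~a & b) & c) & ~d) = 00000000000011000000000000000000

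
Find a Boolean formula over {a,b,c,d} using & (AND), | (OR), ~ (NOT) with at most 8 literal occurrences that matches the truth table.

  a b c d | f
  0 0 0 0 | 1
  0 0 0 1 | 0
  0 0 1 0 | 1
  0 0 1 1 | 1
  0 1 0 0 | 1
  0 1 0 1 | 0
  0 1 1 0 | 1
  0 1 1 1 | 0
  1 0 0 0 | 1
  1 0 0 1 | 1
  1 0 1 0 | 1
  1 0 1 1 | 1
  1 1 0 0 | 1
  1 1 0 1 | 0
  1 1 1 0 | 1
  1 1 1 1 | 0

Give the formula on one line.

((((a | ~d) | c) | (c | b)) & (~d | ~b))

  ~d = 1010101010101010
  (a | ~d) = 1010101011111111
  ((a | ~d) | c) = 1011101111111111
  (c | b) = 0011111100111111
  (((a | ~d) | c) | (c | b)) = 1011111111111111
  ~b = 1111000011110000
  (~d | ~b) = 1111101011111010
  ((((a | ~d) | c) | (c | b)) & (~d | ~b)) = 1011101011111010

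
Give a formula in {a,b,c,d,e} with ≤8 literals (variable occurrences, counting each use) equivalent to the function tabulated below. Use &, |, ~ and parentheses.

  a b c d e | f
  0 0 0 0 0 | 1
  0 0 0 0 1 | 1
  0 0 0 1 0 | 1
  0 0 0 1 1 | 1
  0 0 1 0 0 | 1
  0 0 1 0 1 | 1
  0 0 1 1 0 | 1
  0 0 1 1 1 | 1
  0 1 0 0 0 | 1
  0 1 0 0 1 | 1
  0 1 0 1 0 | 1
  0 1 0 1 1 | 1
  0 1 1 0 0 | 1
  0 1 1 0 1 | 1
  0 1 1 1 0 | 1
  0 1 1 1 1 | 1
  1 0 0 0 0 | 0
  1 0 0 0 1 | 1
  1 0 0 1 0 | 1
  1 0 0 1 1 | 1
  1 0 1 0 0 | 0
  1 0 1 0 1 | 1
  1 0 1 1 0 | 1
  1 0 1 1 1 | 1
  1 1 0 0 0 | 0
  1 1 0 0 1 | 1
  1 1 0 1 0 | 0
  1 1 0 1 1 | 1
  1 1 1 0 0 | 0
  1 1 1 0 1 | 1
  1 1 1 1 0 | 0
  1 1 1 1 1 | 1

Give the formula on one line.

((e | ~a) | (e | (~b & d)))

  ~a = 11111111111111110000000000000000
  (e | ~a) = 11111111111111110101010101010101
  ~b = 11111111000000001111111100000000
  (~b & d) = 00110011000000000011001100000000
  (e | (~b & d)) = 01110111010101010111011101010101
  ((e | ~a) | (e | (~b & d))) = 11111111111111110111011101010101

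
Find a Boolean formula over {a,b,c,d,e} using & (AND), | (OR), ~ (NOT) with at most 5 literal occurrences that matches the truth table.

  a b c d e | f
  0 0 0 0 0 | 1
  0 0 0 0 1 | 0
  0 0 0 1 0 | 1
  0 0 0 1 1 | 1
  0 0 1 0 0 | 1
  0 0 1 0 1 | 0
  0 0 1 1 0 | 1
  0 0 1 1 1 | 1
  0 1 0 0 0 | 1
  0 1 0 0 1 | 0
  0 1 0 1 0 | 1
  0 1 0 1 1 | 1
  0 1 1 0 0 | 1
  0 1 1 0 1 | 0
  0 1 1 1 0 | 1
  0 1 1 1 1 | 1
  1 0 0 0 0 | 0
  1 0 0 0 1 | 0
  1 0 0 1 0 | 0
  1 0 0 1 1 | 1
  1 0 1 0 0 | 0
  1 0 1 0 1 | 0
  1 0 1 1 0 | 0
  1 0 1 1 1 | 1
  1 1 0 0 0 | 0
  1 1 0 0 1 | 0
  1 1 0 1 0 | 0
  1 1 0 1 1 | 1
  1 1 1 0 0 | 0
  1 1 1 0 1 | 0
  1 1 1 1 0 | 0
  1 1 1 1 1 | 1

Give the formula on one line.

  ~a = 11111111111111110000000000000000
  ~e = 10101010101010101010101010101010
  (~a & ~e) = 10101010101010100000000000000000
  (~e | d) = 10111011101110111011101110111011
  (e & (~e | d)) = 00010001000100010001000100010001
  ((~a & ~e) | (e & (~e | d))) = 10111011101110110001000100010001

((~a & ~e) | (e & (~e | d)))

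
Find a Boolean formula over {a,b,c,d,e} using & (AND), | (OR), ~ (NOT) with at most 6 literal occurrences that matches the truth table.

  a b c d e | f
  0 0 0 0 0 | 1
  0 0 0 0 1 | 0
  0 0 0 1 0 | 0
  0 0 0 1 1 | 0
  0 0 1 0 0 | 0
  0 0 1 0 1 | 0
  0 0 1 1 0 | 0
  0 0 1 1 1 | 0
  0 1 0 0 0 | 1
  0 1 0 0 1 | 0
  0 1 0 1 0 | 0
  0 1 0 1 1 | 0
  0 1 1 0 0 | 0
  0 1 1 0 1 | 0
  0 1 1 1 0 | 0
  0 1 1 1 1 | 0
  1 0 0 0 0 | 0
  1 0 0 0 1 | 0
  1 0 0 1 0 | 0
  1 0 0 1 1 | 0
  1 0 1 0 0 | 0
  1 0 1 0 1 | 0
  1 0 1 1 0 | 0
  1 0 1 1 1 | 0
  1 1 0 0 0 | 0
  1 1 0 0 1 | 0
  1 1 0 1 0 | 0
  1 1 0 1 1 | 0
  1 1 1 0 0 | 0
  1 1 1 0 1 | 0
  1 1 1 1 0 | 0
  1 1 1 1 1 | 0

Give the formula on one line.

((~c & ~e) & (~d & (~a | e)))

  ~c = 11110000111100001111000011110000
  ~e = 10101010101010101010101010101010
  (~c & ~e) = 10100000101000001010000010100000
  ~d = 11001100110011001100110011001100
  ~a = 11111111111111110000000000000000
  (~a | e) = 11111111111111110101010101010101
  (~d & (~a | e)) = 11001100110011000100010001000100
  ((~c & ~e) & (~d & (~a | e))) = 10000000100000000000000000000000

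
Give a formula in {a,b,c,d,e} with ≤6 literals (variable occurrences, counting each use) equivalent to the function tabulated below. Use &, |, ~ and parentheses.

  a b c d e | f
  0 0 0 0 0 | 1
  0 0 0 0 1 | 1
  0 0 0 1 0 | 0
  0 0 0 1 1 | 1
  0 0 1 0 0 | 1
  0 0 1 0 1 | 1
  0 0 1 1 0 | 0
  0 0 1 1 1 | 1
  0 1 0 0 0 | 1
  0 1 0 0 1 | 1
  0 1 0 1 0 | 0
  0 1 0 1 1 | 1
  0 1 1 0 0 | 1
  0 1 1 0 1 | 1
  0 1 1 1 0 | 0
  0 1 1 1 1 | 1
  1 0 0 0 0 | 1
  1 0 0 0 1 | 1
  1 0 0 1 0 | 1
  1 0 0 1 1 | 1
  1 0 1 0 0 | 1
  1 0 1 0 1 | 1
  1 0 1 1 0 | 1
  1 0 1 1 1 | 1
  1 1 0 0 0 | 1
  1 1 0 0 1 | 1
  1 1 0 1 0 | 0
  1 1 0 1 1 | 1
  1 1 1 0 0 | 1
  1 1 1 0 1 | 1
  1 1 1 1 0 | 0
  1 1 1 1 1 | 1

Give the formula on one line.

  ~b = 11111111000000001111111100000000
  (a & ~b) = 00000000000000001111111100000000
  ~d = 11001100110011001100110011001100
  (e | ~d) = 11011101110111011101110111011101
  ((a & ~b) | (e | ~d)) = 11011101110111011111111111011101

((a & ~b) | (e | ~d))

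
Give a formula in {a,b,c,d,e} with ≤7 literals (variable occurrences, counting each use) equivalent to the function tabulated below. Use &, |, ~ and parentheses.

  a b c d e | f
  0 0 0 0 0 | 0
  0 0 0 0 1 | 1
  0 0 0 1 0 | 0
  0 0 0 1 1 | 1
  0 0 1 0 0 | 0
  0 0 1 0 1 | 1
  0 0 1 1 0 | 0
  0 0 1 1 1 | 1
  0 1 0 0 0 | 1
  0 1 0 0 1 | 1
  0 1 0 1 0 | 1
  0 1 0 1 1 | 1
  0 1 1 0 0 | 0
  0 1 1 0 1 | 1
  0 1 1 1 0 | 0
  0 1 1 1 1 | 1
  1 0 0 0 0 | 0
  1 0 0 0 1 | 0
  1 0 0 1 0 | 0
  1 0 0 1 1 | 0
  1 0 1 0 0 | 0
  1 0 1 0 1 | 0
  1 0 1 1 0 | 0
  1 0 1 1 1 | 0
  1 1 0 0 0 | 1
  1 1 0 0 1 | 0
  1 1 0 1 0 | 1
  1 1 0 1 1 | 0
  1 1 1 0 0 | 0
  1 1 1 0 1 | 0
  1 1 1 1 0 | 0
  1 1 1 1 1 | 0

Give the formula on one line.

((e & ~a) | (~c & (~e & ((e & c) | b))))

  ~a = 11111111111111110000000000000000
  (e & ~a) = 01010101010101010000000000000000
  ~c = 11110000111100001111000011110000
  ~e = 10101010101010101010101010101010
  (e & c) = 00000101000001010000010100000101
  ((e & c) | b) = 00000101111111110000010111111111
  (~e & ((e & c) | b)) = 00000000101010100000000010101010
  (~c & (~e & ((e & c) | b))) = 00000000101000000000000010100000
  ((e & ~a) | (~c & (~e & ((e & c) | b)))) = 01010101111101010000000010100000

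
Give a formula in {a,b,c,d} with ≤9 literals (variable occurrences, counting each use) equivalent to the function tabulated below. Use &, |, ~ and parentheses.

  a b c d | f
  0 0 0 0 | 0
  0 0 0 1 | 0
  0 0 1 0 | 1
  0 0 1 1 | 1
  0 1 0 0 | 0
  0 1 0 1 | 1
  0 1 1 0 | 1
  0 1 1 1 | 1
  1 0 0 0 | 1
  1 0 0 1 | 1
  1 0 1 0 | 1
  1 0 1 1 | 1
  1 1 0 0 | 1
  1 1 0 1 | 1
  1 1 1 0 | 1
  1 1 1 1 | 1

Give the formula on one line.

  ~a = 1111111100000000
  (c | ~a) = 1111111100110011
  (d & b) = 0000010100000101
  ((d & b) | c) = 0011011100110111
  ((c | ~a) & ((d & b) | c)) = 0011011100110011
  (a | c) = 0011001111111111
  (((c | ~a) & ((d & b) | c)) | (a | c)) = 0011011111111111

(((c | ~a) & ((d & b) | c)) | (a | c))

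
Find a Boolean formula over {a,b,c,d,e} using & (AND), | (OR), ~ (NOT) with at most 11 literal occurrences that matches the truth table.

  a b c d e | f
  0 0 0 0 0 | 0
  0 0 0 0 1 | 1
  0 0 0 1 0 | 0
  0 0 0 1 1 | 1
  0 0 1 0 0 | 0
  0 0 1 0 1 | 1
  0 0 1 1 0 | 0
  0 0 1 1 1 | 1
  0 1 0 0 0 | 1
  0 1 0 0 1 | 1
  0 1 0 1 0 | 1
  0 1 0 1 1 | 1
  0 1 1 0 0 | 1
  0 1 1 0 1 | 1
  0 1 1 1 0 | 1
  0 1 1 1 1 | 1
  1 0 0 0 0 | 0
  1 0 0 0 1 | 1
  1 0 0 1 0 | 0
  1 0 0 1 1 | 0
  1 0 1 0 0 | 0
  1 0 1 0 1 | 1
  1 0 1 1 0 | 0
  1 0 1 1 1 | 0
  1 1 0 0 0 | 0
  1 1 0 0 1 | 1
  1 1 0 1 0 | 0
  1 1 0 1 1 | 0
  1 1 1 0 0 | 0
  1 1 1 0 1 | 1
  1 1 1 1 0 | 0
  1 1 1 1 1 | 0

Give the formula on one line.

(((a & e) | ((e | b) & ~a)) & (~a | (~d & e)))

  (a & e) = 00000000000000000101010101010101
  (e | b) = 01010101111111110101010111111111
  ~a = 11111111111111110000000000000000
  ((e | b) & ~a) = 01010101111111110000000000000000
  ((a & e) | ((e | b) & ~a)) = 01010101111111110101010101010101
  ~d = 11001100110011001100110011001100
  (~d & e) = 01000100010001000100010001000100
  (~a | (~d & e)) = 11111111111111110100010001000100
  (((a & e) | ((e | b) & ~a)) & (~a | (~d & e))) = 01010101111111110100010001000100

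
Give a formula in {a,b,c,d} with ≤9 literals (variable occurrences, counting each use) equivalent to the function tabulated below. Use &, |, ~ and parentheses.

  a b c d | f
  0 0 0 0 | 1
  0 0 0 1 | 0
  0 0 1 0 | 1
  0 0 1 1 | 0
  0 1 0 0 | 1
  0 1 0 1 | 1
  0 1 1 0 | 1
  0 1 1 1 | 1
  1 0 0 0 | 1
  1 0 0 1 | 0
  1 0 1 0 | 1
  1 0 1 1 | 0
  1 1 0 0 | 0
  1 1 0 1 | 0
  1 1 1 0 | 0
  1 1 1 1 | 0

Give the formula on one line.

((((d | a) & b) | ~d) & (~a | ~b))

  (d | a) = 0101010111111111
  ((d | a) & b) = 0000010100001111
  ~d = 1010101010101010
  (((d | a) & b) | ~d) = 1010111110101111
  ~a = 1111111100000000
  ~b = 1111000011110000
  (~a | ~b) = 1111111111110000
  ((((d | a) & b) | ~d) & (~a | ~b)) = 1010111110100000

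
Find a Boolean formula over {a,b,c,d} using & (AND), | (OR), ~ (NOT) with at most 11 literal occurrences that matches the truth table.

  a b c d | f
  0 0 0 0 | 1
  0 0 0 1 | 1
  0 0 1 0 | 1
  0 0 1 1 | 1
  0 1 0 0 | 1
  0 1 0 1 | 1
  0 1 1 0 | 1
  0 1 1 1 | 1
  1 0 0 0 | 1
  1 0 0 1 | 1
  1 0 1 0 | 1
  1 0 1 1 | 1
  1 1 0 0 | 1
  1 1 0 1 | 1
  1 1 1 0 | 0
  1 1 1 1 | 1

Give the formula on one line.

(~c | ((~b | ~a) | ((c | ~d) & ((c | ~b) & (d | ~b)))))

  ~c = 1100110011001100
  ~b = 1111000011110000
  ~a = 1111111100000000
  (~b | ~a) = 1111111111110000
  ~d = 1010101010101010
  (c | ~d) = 1011101110111011
  (c | ~b) = 1111001111110011
  (d | ~b) = 1111010111110101
  ((c | ~b) & (d | ~b)) = 1111000111110001
  ((c | ~d) & ((c | ~b) & (d | ~b))) = 1011000110110001
  ((~b | ~a) | ((c | ~d) & ((c | ~b) & (d | ~b)))) = 1111111111110001
  (~c | ((~b | ~a) | ((c | ~d) & ((c | ~b) & (d | ~b))))) = 1111111111111101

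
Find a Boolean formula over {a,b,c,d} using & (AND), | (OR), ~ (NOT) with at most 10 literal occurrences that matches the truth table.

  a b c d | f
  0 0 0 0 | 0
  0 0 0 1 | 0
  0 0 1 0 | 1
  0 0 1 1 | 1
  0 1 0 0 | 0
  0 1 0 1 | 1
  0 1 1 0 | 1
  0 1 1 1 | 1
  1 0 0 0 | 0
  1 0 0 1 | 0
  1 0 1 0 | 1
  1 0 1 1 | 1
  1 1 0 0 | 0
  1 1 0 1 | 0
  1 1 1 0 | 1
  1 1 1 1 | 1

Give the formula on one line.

((c | ((~d & (a | (~d & c))) | (b & d))) & (c | ~a))

  ~d = 1010101010101010
  (~d & c) = 0010001000100010
  (a | (~d & c)) = 0010001011111111
  (~d & (a | (~d & c))) = 0010001010101010
  (b & d) = 0000010100000101
  ((~d & (a | (~d & c))) | (b & d)) = 0010011110101111
  (c | ((~d & (a | (~d & c))) | (b & d))) = 0011011110111111
  ~a = 1111111100000000
  (c | ~a) = 1111111100110011
  ((c | ((~d & (a | (~d & c))) | (b & d))) & (c | ~a)) = 0011011100110011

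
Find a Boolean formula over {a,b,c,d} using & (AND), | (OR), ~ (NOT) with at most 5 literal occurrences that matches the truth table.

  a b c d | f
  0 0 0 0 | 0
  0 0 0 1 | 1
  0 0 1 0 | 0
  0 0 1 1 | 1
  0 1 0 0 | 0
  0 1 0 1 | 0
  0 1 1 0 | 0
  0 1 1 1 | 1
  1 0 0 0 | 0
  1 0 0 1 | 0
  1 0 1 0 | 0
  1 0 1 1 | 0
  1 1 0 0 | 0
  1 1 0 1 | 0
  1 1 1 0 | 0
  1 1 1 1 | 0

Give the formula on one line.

((~a & d) & (c | (~b & ~c)))

  ~a = 1111111100000000
  (~a & d) = 0101010100000000
  ~b = 1111000011110000
  ~c = 1100110011001100
  (~b & ~c) = 1100000011000000
  (c | (~b & ~c)) = 1111001111110011
  ((~a & d) & (c | (~b & ~c))) = 0101000100000000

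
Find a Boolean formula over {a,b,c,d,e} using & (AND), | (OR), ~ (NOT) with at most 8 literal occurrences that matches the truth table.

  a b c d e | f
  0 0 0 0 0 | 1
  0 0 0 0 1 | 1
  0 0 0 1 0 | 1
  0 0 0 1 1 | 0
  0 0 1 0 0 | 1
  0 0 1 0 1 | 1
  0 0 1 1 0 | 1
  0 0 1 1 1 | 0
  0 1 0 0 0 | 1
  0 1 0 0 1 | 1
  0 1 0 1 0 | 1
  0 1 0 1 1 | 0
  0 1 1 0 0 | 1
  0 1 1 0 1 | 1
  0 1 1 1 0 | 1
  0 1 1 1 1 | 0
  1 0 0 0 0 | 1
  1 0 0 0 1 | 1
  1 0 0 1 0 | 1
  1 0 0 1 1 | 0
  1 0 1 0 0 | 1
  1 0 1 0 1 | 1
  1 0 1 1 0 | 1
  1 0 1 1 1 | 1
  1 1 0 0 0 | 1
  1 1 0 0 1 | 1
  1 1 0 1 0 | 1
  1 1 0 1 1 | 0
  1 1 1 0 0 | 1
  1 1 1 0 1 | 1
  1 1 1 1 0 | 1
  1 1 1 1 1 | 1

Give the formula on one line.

((~e | (~d | (~c & ~e))) | (a & c))

  ~e = 10101010101010101010101010101010
  ~d = 11001100110011001100110011001100
  ~c = 11110000111100001111000011110000
  (~c & ~e) = 10100000101000001010000010100000
  (~d | (~c & ~e)) = 11101100111011001110110011101100
  (~e | (~d | (~c & ~e))) = 11101110111011101110111011101110
  (a & c) = 00000000000000000000111100001111
  ((~e | (~d | (~c & ~e))) | (a & c)) = 11101110111011101110111111101111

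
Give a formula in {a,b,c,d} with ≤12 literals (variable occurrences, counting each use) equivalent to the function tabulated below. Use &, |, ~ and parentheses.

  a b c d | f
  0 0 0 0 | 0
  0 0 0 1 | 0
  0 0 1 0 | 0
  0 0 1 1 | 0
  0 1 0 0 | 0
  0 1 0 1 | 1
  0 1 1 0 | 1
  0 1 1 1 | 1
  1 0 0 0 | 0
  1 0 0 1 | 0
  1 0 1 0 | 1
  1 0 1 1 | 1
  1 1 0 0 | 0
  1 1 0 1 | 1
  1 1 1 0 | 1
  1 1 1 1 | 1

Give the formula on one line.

((b & ((d | (c | ~a)) & ((c | ~b) | d))) | (a & c))

  ~a = 1111111100000000
  (c | ~a) = 1111111100110011
  (d | (c | ~a)) = 1111111101110111
  ~b = 1111000011110000
  (c | ~b) = 1111001111110011
  ((c | ~b) | d) = 1111011111110111
  ((d | (c | ~a)) & ((c | ~b) | d)) = 1111011101110111
  (b & ((d | (c | ~a)) & ((c | ~b) | d))) = 0000011100000111
  (a & c) = 0000000000110011
  ((b & ((d | (c | ~a)) & ((c | ~b) | d))) | (a & c)) = 0000011100110111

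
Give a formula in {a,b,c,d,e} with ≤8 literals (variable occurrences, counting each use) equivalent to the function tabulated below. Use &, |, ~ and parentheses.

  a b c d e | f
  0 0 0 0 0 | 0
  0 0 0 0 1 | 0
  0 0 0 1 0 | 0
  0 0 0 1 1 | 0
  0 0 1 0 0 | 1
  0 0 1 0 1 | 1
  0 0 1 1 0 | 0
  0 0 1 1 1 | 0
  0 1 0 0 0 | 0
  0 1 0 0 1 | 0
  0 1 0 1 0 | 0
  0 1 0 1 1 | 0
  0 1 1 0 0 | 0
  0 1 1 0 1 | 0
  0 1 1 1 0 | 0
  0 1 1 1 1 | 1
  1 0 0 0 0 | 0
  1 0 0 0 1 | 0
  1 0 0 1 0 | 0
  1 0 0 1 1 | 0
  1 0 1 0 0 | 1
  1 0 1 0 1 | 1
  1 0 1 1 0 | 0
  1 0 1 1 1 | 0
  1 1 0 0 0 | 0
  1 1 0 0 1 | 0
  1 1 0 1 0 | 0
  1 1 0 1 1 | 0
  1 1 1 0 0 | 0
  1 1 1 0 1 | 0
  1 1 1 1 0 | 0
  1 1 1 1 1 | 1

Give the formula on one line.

  ~c = 11110000111100001111000011110000
  (~c | b) = 11110000111111111111000011111111
  ((~c | b) & d) = 00110000001100110011000000110011
  ~d = 11001100110011001100110011001100
  (((~c | b) & d) | ~d) = 11111100111111111111110011111111
  (d & e) = 00010001000100010001000100010001
  ~b = 11111111000000001111111100000000
  ((d & e) | ~b) = 11111111000100011111111100010001
  ((((~c | b) & d) | ~d) & ((d & e) | ~b)) = 11111100000100011111110000010001
  (((((~c | b) & d) | ~d) & ((d & e) | ~b)) & c) = 00001100000000010000110000000001

(((((~c | b) & d) | ~d) & ((d & e) | ~b)) & c)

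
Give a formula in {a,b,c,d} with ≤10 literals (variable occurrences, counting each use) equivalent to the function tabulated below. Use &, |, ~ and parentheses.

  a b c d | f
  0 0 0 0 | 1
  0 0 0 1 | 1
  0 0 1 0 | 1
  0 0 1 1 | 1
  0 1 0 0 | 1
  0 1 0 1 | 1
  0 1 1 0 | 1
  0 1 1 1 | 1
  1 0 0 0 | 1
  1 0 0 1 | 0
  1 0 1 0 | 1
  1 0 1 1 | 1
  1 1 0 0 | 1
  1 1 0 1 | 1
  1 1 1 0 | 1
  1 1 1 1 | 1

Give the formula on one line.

  ~d = 1010101010101010
  ~c = 1100110011001100
  (a | ~c) = 1100110011111111
  (~d & (a | ~c)) = 1000100010101010
  ~a = 1111111100000000
  (~a & b) = 0000111100000000
  ((~a & b) | ~c) = 1100111111001100
  ((~d & (a | ~c)) & ((~a & b) | ~c)) = 1000100010001000
  (c | ((~d & (a | ~c)) & ((~a & b) | ~c))) = 1011101110111011
  ((c | ((~d & (a | ~c)) & ((~a & b) | ~c))) | b) = 1011111110111111
  (((c | ((~d & (a | ~c)) & ((~a & b) | ~c))) | b) | ~a) = 1111111110111111

(((c | ((~d & (a | ~c)) & ((~a & b) | ~c))) | b) | ~a)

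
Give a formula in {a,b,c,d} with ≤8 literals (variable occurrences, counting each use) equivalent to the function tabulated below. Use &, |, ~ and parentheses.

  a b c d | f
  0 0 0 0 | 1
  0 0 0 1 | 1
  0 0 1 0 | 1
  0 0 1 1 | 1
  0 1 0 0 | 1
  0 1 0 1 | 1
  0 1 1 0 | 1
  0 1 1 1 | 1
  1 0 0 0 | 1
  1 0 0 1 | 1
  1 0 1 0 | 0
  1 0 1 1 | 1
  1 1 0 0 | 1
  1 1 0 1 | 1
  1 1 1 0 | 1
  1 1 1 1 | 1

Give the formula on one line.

((~a | ~c) | ((d & a) | b))

  ~a = 1111111100000000
  ~c = 1100110011001100
  (~a | ~c) = 1111111111001100
  (d & a) = 0000000001010101
  ((d & a) | b) = 0000111101011111
  ((~a | ~c) | ((d & a) | b)) = 1111111111011111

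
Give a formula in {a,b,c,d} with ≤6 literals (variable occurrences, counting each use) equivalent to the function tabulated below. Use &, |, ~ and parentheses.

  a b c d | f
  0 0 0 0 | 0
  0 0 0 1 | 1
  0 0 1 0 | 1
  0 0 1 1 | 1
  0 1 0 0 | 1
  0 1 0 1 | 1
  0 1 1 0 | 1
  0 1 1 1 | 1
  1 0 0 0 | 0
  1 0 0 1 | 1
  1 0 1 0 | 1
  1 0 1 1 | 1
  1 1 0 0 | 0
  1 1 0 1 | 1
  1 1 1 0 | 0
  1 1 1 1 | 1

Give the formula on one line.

(((b | a) & ~a) | ((c & ~b) | d))

  (b | a) = 0000111111111111
  ~a = 1111111100000000
  ((b | a) & ~a) = 0000111100000000
  ~b = 1111000011110000
  (c & ~b) = 0011000000110000
  ((c & ~b) | d) = 0111010101110101
  (((b | a) & ~a) | ((c & ~b) | d)) = 0111111101110101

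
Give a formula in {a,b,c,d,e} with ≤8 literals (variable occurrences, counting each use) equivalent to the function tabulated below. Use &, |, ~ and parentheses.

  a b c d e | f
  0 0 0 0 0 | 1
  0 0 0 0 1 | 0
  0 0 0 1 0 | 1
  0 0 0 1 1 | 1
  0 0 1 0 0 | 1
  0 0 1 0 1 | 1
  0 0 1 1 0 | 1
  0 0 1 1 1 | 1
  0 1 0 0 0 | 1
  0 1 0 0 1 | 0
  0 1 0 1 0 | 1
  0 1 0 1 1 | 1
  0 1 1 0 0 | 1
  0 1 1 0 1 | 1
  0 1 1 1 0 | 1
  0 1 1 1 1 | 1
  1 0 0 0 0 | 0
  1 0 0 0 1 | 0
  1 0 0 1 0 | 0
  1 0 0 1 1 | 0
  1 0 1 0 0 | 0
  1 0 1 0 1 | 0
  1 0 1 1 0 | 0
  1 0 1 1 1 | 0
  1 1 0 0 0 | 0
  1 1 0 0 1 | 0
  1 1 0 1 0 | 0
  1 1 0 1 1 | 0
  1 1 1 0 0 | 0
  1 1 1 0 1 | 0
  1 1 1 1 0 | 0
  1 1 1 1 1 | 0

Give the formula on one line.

(((c | d) & ~a) | (~a & ~e))

  (c | d) = 00111111001111110011111100111111
  ~a = 11111111111111110000000000000000
  ((c | d) & ~a) = 00111111001111110000000000000000
  ~e = 10101010101010101010101010101010
  (~a & ~e) = 10101010101010100000000000000000
  (((c | d) & ~a) | (~a & ~e)) = 10111111101111110000000000000000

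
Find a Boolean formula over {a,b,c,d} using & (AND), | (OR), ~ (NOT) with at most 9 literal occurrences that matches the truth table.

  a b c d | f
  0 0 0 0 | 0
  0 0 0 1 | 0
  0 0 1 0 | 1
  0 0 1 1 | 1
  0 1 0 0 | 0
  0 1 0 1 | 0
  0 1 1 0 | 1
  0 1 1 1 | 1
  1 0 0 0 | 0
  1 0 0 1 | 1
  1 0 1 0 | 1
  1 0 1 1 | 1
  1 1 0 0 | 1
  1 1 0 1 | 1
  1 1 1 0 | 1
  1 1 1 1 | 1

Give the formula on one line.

((a & ((d | b) | (d | (~b & (d | c))))) | c)

  (d | b) = 0101111101011111
  ~b = 1111000011110000
  (d | c) = 0111011101110111
  (~b & (d | c)) = 0111000001110000
  (d | (~b & (d | c))) = 0111010101110101
  ((d | b) | (d | (~b & (d | c)))) = 0111111101111111
  (a & ((d | b) | (d | (~b & (d | c))))) = 0000000001111111
  ((a & ((d | b) | (d | (~b & (d | c))))) | c) = 0011001101111111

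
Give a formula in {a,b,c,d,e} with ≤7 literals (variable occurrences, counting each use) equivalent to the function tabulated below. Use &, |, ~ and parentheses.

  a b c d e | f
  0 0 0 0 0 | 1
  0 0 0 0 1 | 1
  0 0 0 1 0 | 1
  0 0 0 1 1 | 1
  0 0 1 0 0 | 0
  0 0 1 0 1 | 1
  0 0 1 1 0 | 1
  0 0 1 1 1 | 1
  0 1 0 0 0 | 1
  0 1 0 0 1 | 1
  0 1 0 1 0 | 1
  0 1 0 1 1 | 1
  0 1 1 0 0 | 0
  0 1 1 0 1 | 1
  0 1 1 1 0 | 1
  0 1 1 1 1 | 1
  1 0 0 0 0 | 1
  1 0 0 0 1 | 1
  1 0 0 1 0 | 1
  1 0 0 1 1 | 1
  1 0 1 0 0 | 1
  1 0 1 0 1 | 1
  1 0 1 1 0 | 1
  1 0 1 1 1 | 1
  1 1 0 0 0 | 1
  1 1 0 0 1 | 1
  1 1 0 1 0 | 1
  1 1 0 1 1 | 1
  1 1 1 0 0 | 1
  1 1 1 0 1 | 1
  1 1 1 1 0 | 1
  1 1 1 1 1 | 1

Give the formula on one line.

  ~c = 11110000111100001111000011110000
  (a | ~c) = 11110000111100001111111111111111
  (d | e) = 01110111011101110111011101110111
  ((a | ~c) | (d | e)) = 11110111111101111111111111111111

((a | ~c) | (d | e))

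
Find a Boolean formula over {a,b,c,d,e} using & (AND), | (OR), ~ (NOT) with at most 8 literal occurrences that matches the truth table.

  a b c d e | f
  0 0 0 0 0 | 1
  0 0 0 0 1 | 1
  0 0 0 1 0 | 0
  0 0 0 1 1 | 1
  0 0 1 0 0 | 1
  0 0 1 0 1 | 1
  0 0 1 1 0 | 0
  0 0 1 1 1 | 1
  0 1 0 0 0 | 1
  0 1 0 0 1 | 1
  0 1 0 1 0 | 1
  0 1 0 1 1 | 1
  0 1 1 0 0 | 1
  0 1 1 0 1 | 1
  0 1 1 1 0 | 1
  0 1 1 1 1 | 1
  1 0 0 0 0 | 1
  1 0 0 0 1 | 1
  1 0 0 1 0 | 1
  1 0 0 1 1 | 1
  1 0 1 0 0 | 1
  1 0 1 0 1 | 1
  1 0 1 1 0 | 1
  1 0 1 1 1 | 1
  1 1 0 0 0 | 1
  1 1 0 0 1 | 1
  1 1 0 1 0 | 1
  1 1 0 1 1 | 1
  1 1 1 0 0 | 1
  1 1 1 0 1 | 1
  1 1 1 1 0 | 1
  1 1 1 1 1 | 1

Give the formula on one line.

  (a & e) = 00000000000000000101010101010101
  ~d = 11001100110011001100110011001100
  ((a & e) | ~d) = 11001100110011001101110111011101
  (b & d) = 00000000001100110000000000110011
  (a | (b & d)) = 00000000001100111111111111111111
  (((a & e) | ~d) | (a | (b & d))) = 11001100111111111111111111111111
  ~b = 11111111000000001111111100000000
  (e & ~b) = 01010101000000000101010100000000
  ((((a & e) | ~d) | (a | (b & d))) | (e & ~b)) = 11011101111111111111111111111111

((((a & e) | ~d) | (a | (b & d))) | (e & ~b))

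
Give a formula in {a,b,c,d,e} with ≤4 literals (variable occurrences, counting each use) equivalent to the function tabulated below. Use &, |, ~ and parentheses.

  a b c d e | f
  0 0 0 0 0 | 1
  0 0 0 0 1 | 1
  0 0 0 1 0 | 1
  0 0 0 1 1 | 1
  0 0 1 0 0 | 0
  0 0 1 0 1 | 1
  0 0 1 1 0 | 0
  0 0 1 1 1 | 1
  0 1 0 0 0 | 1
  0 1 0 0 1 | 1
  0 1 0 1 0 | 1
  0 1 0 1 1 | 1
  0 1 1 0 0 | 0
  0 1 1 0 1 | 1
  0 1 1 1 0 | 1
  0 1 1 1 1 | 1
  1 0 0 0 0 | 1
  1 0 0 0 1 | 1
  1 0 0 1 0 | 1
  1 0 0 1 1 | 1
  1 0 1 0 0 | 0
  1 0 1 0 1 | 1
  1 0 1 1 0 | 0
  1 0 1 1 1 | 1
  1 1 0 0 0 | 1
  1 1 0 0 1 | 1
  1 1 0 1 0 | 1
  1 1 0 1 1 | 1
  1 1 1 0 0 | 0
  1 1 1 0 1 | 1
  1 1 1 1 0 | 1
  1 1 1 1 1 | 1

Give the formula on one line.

  (b & d) = 00000000001100110000000000110011
  ~c = 11110000111100001111000011110000
  (~c | e) = 11110101111101011111010111110101
  ((b & d) | (~c | e)) = 11110101111101111111010111110111

((b & d) | (~c | e))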